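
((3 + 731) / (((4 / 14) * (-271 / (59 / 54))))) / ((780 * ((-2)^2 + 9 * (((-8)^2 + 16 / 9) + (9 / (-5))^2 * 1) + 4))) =-108265 / 5129685288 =-0.00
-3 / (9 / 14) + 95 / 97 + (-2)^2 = 91 / 291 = 0.31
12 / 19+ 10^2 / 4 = 487 / 19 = 25.63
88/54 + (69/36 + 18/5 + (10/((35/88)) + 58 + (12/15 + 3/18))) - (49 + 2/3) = 157207/3780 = 41.59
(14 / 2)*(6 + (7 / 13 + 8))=1323 / 13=101.77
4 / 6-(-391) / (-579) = -5 / 579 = -0.01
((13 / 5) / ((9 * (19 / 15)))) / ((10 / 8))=52 / 285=0.18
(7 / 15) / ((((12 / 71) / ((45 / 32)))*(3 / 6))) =497 / 64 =7.77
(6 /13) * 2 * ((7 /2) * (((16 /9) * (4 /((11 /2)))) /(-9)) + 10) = 33848 /3861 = 8.77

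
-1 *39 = -39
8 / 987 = 0.01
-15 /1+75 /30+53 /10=-36 /5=-7.20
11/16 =0.69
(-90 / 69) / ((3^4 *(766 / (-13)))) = 65 / 237843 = 0.00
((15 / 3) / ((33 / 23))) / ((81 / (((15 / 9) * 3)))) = 575 / 2673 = 0.22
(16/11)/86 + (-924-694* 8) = -3063140/473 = -6475.98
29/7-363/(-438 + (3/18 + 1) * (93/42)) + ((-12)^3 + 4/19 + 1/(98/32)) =-40090871/23275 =-1722.49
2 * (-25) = -50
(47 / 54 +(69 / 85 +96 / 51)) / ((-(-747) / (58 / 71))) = 0.00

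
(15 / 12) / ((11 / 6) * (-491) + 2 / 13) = -195 / 140402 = -0.00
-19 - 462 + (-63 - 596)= -1140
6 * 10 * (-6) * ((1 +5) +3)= -3240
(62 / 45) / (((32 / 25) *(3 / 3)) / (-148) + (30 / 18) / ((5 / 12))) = 5735 / 16614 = 0.35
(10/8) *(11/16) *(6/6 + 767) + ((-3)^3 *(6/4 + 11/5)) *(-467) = 473133/10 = 47313.30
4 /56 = 1 /14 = 0.07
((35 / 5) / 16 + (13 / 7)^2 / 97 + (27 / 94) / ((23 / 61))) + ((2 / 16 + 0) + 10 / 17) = 2722517193 / 1397534096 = 1.95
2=2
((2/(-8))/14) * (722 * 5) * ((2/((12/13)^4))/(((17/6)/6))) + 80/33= -563422975/1507968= -373.63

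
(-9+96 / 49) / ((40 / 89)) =-6141 / 392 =-15.67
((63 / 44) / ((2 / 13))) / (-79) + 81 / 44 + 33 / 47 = 72039 / 29704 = 2.43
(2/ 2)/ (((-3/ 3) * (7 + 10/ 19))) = -19/ 143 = -0.13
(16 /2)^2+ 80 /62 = 2024 /31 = 65.29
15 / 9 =5 / 3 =1.67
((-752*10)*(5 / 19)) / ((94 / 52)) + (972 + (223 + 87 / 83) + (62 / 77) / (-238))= 1463905297 / 14450051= 101.31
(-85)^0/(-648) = -1/648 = -0.00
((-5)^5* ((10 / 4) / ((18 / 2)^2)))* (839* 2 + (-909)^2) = -12936859375 / 162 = -79857156.64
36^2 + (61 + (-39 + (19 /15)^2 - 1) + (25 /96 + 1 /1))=9503027 /7200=1319.86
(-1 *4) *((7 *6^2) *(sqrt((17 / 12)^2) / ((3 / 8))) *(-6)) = 22848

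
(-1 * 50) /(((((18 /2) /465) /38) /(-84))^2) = -1359930320000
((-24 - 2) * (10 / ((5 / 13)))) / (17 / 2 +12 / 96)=-78.38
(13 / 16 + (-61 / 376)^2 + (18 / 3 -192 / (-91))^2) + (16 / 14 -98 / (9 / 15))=-335701157089 / 3512203968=-95.58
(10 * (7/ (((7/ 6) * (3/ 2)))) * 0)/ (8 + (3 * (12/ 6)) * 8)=0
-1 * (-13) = 13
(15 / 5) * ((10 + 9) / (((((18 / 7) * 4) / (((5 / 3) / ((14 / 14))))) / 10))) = 3325 / 36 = 92.36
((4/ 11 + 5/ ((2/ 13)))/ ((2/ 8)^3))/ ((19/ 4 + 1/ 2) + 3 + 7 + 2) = 30848/ 253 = 121.93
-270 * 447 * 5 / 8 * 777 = -234440325 / 4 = -58610081.25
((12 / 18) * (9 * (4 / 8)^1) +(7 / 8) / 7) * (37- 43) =-18.75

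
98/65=1.51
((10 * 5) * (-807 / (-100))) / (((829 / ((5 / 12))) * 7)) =1345 / 46424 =0.03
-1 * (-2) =2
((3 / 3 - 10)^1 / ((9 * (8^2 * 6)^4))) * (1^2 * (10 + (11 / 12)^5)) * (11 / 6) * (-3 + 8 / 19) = 1428010969 / 616788090031177728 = 0.00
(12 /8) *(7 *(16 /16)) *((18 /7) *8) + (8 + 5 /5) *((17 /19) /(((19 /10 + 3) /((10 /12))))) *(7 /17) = 28803 /133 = 216.56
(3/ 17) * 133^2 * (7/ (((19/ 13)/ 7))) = 1779141/ 17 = 104655.35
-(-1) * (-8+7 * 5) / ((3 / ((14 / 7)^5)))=288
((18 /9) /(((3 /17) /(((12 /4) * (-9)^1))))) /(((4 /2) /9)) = -1377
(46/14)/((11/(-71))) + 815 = 61122/77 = 793.79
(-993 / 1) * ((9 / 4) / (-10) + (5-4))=-30783 / 40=-769.58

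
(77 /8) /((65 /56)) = 539 /65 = 8.29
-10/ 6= -5/ 3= -1.67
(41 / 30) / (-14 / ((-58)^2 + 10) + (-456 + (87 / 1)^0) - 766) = -9881 / 8827860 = -0.00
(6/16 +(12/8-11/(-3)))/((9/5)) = 665/216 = 3.08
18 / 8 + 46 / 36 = 127 / 36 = 3.53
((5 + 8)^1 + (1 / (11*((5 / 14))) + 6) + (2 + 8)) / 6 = 1609 / 330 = 4.88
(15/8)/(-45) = -1/24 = -0.04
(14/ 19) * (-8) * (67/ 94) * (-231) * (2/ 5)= 1733424/ 4465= 388.22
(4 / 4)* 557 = 557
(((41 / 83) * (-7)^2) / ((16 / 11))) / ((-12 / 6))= -22099 / 2656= -8.32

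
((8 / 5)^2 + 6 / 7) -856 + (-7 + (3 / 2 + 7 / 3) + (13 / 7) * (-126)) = -1144237 / 1050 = -1089.75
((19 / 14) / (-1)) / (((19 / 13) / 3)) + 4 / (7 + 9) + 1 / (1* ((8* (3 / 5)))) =-391 / 168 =-2.33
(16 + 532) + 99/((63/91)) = 691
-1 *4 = -4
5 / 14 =0.36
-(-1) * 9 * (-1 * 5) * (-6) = 270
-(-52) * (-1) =-52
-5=-5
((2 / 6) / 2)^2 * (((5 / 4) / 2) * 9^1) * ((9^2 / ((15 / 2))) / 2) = 27 / 32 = 0.84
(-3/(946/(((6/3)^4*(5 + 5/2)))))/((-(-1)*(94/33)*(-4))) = 135/4042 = 0.03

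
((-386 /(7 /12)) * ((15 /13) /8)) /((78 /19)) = -55005 /2366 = -23.25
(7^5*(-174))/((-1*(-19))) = -2924418/19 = -153916.74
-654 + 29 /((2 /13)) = -931 /2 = -465.50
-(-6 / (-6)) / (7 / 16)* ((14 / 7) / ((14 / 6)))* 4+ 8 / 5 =-6.24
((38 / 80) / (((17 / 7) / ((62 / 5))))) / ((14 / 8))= 1.39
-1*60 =-60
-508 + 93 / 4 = -1939 / 4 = -484.75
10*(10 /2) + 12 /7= 362 /7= 51.71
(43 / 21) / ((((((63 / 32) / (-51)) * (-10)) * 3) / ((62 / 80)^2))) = 702491 / 661500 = 1.06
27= 27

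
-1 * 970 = -970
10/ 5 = 2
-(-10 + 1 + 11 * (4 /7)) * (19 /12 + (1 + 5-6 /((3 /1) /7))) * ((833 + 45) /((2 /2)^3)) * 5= -458755 /6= -76459.17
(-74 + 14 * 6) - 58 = -48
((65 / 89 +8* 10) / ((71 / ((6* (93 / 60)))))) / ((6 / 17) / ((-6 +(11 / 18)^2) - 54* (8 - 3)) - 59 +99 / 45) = -1014436088955 / 5449058265352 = -0.19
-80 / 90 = -8 / 9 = -0.89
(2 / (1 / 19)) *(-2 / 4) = -19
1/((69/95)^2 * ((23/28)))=252700/109503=2.31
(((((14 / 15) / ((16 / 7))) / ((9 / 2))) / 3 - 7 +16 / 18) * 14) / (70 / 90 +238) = -9851 / 27630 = -0.36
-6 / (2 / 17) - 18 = -69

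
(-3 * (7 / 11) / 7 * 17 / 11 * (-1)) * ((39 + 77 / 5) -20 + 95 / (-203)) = 159681 / 11165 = 14.30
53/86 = 0.62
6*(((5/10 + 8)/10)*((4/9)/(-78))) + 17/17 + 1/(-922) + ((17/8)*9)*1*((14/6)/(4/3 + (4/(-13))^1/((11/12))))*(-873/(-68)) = 575.21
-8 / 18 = -4 / 9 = -0.44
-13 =-13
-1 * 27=-27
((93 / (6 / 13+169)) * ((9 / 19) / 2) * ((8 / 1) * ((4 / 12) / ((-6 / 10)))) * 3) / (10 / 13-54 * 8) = 471510 / 117325171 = 0.00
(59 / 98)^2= 3481 / 9604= 0.36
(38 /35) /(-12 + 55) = 38 /1505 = 0.03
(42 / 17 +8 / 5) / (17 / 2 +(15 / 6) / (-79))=27334 / 56865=0.48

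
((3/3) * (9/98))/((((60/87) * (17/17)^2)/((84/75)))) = 261/1750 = 0.15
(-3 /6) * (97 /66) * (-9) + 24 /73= 22299 /3212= 6.94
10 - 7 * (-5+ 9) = -18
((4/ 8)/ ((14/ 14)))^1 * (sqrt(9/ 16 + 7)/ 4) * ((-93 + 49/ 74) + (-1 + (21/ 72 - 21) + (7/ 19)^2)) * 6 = -401676451/ 1709696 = -234.94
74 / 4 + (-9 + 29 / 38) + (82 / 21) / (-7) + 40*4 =473987 / 2793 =169.71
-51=-51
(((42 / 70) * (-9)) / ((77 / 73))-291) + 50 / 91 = -1479328 / 5005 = -295.57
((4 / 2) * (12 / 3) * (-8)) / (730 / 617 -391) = 39488 / 240517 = 0.16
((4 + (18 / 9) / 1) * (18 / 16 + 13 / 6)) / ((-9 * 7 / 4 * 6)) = -79 / 378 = -0.21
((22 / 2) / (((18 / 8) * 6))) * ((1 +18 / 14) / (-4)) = -88 / 189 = -0.47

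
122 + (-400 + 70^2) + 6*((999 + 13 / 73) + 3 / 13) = 10076912 / 949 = 10618.45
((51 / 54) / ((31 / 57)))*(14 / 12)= 2261 / 1116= 2.03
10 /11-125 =-1365 /11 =-124.09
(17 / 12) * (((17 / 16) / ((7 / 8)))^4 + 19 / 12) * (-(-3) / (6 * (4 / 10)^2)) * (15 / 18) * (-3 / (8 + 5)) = -920207875 / 287659008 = -3.20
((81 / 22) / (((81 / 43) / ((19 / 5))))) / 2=817 / 220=3.71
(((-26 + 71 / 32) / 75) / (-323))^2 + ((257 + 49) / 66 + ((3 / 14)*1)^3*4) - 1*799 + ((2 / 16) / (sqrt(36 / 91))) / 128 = -794.32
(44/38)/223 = 22/4237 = 0.01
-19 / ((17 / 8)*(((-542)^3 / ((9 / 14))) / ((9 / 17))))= 0.00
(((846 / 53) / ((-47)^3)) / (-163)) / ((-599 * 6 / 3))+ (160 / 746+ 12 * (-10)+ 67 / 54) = -27294242539442999 / 230244149660958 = -118.54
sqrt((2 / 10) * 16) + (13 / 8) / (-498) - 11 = -9.21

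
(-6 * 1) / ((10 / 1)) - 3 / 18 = -23 / 30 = -0.77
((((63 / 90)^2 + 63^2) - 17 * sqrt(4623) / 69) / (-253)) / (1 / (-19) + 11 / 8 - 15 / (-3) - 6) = -307838 / 6325 + 2584 * sqrt(4623) / 855393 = -48.46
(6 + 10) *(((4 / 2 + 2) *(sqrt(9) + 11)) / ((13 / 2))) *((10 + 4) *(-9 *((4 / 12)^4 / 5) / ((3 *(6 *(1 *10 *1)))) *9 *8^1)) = -50176 / 2925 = -17.15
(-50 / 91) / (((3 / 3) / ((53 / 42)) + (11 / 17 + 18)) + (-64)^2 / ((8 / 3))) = -45050 / 127532041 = -0.00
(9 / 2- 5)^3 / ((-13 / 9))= 9 / 104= 0.09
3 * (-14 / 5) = -42 / 5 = -8.40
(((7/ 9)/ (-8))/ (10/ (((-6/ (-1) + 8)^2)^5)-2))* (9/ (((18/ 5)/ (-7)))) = -2214605952160/ 2603291894739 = -0.85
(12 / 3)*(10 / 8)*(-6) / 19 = -30 / 19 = -1.58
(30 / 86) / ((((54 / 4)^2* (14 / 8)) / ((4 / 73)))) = 320 / 5339439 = 0.00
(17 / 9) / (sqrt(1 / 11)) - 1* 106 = -106 +17* sqrt(11) / 9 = -99.74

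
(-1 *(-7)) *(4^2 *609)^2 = 664618752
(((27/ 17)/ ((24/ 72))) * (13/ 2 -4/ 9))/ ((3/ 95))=31065/ 34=913.68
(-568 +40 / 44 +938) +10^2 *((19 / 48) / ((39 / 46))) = 1074895 / 2574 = 417.60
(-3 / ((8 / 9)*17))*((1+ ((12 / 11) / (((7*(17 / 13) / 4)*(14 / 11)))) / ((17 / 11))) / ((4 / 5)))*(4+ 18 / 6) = -2375055 / 1100512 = -2.16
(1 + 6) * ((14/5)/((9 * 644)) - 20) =-289793/2070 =-140.00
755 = 755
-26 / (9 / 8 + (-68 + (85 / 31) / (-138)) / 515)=-26.19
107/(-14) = -107/14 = -7.64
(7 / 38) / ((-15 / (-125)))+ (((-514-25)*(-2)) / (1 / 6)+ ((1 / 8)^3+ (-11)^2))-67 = 190382905 / 29184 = 6523.54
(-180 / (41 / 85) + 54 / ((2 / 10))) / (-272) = 2115 / 5576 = 0.38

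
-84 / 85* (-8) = 672 / 85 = 7.91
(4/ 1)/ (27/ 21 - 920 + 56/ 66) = -924/ 212027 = -0.00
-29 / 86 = -0.34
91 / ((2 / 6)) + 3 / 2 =549 / 2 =274.50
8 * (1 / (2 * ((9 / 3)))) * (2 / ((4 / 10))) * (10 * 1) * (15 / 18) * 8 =4000 / 9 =444.44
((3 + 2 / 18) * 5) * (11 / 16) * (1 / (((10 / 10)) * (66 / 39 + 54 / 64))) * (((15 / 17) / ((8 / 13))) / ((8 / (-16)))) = -130130 / 10761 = -12.09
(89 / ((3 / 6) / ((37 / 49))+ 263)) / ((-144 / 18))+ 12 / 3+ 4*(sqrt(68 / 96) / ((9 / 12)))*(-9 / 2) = 308883 / 78044-2*sqrt(102) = -16.24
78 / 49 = 1.59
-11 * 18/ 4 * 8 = -396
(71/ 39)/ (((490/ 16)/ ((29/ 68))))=4118/ 162435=0.03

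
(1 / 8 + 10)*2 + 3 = 93 / 4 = 23.25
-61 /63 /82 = -61 /5166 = -0.01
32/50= 16/25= 0.64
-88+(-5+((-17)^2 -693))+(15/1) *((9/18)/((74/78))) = -36193/74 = -489.09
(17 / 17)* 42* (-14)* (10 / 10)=-588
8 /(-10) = -4 /5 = -0.80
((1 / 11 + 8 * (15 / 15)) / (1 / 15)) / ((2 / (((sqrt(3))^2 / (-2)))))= -4005 / 44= -91.02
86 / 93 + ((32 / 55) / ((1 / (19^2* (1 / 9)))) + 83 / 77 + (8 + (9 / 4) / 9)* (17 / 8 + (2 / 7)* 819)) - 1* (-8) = 6810527863 / 3437280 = 1981.37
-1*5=-5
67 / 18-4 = -5 / 18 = -0.28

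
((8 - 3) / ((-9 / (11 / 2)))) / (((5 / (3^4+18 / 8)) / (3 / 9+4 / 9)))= -2849 / 72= -39.57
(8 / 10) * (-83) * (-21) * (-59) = -411348 / 5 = -82269.60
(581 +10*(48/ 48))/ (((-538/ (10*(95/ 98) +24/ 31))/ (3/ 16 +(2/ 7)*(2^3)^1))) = -2603105007/ 91528864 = -28.44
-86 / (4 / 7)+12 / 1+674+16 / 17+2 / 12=27367 / 51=536.61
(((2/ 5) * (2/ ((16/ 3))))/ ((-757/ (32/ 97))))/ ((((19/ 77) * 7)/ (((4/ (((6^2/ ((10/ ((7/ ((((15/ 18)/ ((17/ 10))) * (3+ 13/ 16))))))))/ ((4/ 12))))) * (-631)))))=0.00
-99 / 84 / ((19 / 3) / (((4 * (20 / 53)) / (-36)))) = 55 / 7049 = 0.01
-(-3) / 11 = 3 / 11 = 0.27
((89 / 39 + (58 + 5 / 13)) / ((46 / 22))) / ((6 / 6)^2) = 2002 / 69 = 29.01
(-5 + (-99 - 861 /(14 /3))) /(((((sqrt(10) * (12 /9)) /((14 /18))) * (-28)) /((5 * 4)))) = 577 * sqrt(10) /48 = 38.01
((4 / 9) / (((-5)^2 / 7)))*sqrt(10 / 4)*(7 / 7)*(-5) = -14*sqrt(10) / 45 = -0.98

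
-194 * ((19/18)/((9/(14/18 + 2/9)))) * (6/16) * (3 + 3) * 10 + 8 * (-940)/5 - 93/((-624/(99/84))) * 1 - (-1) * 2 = -105553705/52416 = -2013.77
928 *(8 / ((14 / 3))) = 11136 / 7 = 1590.86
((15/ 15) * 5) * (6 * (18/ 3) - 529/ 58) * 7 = 54565/ 58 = 940.78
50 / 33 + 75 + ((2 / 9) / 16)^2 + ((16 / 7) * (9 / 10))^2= 5640545891 / 69854400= 80.75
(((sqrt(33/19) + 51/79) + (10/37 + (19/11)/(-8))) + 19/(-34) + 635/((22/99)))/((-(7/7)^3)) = -12495915895/4372808 - sqrt(627)/19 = -2858.96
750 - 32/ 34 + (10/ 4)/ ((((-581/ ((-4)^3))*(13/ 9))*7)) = 673283794/ 898807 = 749.09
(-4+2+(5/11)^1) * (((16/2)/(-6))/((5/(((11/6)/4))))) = 17/90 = 0.19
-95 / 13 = -7.31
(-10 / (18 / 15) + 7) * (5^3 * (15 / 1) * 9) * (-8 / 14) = 90000 / 7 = 12857.14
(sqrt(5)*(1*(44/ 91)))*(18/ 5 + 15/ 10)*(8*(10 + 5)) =26928*sqrt(5)/ 91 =661.68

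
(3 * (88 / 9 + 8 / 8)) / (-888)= -0.04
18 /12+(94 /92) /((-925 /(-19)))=32359 /21275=1.52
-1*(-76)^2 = -5776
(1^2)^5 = 1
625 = 625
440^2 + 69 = 193669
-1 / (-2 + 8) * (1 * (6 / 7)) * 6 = -6 / 7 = -0.86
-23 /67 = -0.34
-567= -567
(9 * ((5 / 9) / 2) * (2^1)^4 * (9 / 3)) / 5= 24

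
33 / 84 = 11 / 28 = 0.39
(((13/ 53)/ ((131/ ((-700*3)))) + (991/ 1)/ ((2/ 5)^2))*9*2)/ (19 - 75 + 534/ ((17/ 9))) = 26301254625/ 53516644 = 491.46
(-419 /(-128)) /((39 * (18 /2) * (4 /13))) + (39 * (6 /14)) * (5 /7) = 8107571 /677376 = 11.97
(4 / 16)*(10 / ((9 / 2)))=5 / 9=0.56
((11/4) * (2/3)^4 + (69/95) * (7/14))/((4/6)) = 13949/10260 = 1.36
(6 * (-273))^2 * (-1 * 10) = -26830440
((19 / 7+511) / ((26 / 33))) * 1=59334 / 91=652.02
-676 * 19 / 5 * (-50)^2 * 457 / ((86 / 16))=-23478832000 / 43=-546019348.84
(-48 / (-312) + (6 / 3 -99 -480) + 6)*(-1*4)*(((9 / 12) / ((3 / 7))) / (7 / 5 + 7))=37105 / 78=475.71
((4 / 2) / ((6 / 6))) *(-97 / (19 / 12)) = -2328 / 19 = -122.53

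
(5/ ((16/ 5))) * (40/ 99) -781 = -154513/ 198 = -780.37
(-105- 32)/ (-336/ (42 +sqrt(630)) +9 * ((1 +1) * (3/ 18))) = 1096 * sqrt(70)/ 305 +2329/ 61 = 68.25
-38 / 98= -19 / 49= -0.39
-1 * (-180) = 180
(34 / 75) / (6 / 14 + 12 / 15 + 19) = 119 / 5310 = 0.02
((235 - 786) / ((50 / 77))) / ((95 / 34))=-303.69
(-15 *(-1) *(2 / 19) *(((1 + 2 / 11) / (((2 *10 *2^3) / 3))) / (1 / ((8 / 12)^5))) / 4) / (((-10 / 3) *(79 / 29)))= -377 / 2971980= -0.00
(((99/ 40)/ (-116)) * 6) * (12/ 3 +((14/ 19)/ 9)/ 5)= -56661/ 110200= -0.51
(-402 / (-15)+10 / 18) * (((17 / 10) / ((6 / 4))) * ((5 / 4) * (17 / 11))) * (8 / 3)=711518 / 4455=159.71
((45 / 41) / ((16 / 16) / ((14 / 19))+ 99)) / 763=0.00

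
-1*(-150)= 150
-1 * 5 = -5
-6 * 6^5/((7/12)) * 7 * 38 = -21275136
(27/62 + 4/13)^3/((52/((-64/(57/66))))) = -9456559156/16166354269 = -0.58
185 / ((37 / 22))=110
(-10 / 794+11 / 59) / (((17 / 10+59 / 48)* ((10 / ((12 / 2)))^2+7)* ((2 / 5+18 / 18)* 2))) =2748600 / 1267910413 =0.00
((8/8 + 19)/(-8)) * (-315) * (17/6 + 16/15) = 12285/4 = 3071.25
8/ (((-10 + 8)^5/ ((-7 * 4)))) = 7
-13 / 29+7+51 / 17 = 277 / 29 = 9.55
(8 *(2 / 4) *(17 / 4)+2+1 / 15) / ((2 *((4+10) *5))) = 143 / 1050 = 0.14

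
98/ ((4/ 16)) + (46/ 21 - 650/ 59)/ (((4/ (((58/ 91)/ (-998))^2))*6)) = 3004432863813337/ 7664369553477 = 392.00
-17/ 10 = -1.70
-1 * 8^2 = -64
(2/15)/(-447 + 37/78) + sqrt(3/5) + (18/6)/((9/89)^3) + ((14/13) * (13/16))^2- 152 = sqrt(15)/5 + 7447487570051/2708303040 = 2750.65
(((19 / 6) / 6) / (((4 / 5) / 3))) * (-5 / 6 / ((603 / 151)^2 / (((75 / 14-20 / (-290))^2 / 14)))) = -52562558744275 / 241661359795968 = -0.22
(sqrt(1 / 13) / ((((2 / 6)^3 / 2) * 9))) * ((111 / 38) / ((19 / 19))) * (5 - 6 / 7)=9657 * sqrt(13) / 1729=20.14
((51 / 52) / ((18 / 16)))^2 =1156 / 1521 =0.76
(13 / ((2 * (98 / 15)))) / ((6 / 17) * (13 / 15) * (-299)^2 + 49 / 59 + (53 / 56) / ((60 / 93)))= 521560 / 14337024289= 0.00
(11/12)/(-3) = -11/36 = -0.31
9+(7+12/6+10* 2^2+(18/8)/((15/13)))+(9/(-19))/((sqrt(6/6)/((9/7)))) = 157847/2660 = 59.34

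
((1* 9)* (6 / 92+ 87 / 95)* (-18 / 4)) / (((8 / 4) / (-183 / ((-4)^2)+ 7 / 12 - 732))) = 4127262093 / 279680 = 14757.09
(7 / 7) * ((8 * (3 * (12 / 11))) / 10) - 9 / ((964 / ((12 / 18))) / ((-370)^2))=-11259546 / 13255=-849.46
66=66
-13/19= -0.68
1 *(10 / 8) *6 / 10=3 / 4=0.75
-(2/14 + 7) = -50/7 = -7.14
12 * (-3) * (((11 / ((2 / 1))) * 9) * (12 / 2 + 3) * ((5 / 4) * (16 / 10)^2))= -256608 / 5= -51321.60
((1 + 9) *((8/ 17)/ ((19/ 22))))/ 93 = 1760/ 30039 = 0.06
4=4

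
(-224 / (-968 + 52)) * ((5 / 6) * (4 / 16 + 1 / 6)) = 175 / 2061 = 0.08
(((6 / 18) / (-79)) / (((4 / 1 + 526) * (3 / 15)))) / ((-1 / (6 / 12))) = 1 / 50244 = 0.00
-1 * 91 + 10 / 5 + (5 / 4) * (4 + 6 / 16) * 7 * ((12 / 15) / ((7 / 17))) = -117 / 8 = -14.62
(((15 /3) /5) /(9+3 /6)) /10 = 1 /95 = 0.01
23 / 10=2.30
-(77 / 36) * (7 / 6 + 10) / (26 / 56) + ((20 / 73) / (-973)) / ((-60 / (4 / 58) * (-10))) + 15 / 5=-350245064669 / 7230041910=-48.44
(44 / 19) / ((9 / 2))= 88 / 171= 0.51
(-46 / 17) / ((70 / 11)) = -253 / 595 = -0.43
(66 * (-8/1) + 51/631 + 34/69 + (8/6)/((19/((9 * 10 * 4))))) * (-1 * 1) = 415410041/827241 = 502.16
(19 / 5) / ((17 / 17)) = 19 / 5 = 3.80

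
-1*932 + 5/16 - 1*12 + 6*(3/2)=-14955/16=-934.69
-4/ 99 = -0.04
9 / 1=9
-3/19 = -0.16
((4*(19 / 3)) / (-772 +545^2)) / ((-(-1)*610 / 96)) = 1216 / 90357165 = 0.00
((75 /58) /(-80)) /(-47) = 15 /43616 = 0.00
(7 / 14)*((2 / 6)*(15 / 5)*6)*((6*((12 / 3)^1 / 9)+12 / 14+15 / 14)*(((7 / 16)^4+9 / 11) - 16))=-2107193493 / 10092544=-208.79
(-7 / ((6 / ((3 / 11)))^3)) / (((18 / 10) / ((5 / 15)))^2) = -175 / 7762392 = -0.00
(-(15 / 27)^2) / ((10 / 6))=-5 / 27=-0.19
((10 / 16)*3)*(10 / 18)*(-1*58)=-60.42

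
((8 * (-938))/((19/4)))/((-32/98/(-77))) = -7078148/19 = -372534.11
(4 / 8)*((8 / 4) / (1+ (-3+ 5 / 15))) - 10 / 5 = -13 / 5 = -2.60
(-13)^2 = 169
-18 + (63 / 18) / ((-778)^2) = -21790217 / 1210568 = -18.00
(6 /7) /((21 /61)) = 2.49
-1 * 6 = -6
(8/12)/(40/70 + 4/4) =14/33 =0.42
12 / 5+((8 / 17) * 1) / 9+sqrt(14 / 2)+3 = sqrt(7)+4171 / 765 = 8.10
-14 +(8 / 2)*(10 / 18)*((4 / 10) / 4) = -124 / 9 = -13.78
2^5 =32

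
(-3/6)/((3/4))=-2/3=-0.67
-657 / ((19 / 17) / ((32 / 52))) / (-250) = 44676 / 30875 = 1.45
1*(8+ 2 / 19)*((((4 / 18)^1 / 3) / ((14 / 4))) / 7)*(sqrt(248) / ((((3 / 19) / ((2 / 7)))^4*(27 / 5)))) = 96574720*sqrt(62) / 992436543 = 0.77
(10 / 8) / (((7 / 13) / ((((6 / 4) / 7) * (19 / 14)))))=3705 / 5488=0.68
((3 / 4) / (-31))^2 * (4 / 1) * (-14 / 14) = -9 / 3844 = -0.00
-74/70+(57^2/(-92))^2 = 369146867/296240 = 1246.11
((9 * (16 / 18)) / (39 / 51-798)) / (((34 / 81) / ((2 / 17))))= -648 / 230401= -0.00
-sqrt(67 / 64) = -sqrt(67) / 8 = -1.02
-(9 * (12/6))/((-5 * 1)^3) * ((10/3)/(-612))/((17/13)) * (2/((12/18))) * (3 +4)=-91/7225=-0.01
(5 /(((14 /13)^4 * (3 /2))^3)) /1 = 116490425612405 /191341954266624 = 0.61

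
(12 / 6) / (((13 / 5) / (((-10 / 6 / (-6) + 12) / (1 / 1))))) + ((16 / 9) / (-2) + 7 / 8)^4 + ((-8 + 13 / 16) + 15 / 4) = 161429761 / 26873856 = 6.01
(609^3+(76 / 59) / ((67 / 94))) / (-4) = -892850396281 / 15812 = -56466632.70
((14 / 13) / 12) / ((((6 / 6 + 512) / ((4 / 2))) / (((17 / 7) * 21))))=119 / 6669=0.02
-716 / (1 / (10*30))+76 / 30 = -3221962 / 15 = -214797.47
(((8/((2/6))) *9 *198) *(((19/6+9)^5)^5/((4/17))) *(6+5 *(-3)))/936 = -7160001438283887705419844598689185408720619603091/3041923822132396032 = -2353774077506224071818180000000.00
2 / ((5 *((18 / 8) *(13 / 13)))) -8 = -352 / 45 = -7.82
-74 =-74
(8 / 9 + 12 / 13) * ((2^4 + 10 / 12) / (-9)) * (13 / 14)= -5353 / 1701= -3.15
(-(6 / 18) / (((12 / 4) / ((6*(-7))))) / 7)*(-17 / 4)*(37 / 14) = -629 / 84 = -7.49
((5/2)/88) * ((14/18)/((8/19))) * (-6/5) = -133/2112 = -0.06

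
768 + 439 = 1207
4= 4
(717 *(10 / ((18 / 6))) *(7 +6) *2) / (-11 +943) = 15535 / 233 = 66.67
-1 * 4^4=-256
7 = 7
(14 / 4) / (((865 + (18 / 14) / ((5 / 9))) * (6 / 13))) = 3185 / 364272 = 0.01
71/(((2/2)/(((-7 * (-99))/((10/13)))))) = 639639/10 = 63963.90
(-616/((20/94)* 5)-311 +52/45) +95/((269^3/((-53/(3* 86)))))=-334798201178251/376649859150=-888.88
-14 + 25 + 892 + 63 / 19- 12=16992 / 19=894.32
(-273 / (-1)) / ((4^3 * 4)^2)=0.00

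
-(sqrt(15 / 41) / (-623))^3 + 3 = 15 * sqrt(615) / 406473140927 + 3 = 3.00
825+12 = 837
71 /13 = 5.46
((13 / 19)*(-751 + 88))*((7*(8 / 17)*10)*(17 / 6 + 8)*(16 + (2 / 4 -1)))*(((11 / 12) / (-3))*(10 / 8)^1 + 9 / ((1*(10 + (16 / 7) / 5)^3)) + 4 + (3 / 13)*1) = -1502439959622875 / 155255004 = -9677240.16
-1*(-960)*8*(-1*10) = -76800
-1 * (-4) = 4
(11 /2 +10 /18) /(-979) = -109 /17622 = -0.01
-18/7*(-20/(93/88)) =10560/217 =48.66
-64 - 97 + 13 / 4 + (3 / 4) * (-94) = -913 / 4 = -228.25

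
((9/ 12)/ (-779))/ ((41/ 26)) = -39/ 63878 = -0.00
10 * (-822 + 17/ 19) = -156010/ 19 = -8211.05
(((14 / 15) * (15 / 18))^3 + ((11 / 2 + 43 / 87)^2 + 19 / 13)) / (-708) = -1207099837 / 22571484624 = -0.05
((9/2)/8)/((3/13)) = 39/16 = 2.44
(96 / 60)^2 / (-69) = -64 / 1725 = -0.04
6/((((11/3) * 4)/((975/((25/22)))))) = 351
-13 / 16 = -0.81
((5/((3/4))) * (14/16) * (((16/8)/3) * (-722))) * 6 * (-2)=101080/3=33693.33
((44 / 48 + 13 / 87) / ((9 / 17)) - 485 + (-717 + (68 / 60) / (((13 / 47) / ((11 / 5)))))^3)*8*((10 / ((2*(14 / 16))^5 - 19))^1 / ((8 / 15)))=19535104436720710257152 / 949363520625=20577054007.57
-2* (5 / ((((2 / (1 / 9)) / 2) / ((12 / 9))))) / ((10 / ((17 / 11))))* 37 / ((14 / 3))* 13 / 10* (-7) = 16.52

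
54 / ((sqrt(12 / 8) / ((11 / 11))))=44.09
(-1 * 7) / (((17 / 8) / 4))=-224 / 17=-13.18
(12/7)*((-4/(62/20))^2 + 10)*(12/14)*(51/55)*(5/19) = 2166480/517979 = 4.18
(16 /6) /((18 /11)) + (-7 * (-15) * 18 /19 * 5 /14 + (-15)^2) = 134486 /513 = 262.16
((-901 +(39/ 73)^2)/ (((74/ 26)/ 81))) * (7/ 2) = -17690060934/ 197173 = -89718.48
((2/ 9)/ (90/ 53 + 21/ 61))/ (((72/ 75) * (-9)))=-80825/ 6418116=-0.01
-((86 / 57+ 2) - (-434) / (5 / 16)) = -396808 / 285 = -1392.31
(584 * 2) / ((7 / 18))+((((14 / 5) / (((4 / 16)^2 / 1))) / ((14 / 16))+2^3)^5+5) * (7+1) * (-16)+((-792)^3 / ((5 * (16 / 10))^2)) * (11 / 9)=-2036154938021496 / 21875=-93081368595.27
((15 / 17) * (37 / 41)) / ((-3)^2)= 185 / 2091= 0.09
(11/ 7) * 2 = 22/ 7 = 3.14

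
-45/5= -9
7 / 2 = 3.50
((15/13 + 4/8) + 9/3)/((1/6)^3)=13068/13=1005.23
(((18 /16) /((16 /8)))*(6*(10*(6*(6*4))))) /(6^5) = 5 /8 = 0.62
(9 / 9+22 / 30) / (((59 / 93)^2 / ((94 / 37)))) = 7046052 / 643985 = 10.94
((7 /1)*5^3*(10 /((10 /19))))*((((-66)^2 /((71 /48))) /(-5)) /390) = -23173920 /923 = -25107.17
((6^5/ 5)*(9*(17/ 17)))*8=559872/ 5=111974.40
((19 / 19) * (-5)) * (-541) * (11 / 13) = 29755 / 13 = 2288.85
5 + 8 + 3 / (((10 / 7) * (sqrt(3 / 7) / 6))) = 13 + 21 * sqrt(21) / 5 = 32.25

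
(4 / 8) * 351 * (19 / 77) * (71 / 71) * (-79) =-526851 / 154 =-3421.11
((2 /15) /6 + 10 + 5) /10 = 338 /225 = 1.50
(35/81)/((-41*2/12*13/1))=-0.00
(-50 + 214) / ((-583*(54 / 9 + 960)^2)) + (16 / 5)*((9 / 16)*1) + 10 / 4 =4.30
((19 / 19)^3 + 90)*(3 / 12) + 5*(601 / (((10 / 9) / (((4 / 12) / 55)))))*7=30247 / 220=137.49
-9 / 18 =-1 / 2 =-0.50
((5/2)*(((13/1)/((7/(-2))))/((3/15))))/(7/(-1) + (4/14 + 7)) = -325/2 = -162.50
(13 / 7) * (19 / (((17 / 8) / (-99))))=-195624 / 119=-1643.90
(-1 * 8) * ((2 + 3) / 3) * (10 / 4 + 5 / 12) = -350 / 9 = -38.89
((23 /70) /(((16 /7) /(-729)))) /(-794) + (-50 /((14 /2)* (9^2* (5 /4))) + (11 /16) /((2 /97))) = 2406231619 /72031680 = 33.41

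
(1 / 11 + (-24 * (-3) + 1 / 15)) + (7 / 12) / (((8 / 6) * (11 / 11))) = 191651 / 2640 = 72.60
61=61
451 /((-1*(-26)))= 451 /26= 17.35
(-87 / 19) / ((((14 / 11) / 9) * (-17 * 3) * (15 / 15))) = 2871 / 4522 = 0.63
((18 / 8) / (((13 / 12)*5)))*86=2322 / 65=35.72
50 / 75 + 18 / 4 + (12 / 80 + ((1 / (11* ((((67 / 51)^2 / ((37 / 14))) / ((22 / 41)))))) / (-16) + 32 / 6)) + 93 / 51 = 21847270507 / 1752146480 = 12.47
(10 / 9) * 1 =10 / 9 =1.11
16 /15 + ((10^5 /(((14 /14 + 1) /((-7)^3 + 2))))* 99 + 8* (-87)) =-25319260424 /15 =-1687950694.93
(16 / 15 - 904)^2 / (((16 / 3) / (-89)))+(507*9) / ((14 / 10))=-7140981383 / 525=-13601869.30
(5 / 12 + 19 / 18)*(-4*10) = -530 / 9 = -58.89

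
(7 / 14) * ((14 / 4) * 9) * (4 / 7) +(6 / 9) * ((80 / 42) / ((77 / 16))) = 44939 / 4851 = 9.26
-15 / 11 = -1.36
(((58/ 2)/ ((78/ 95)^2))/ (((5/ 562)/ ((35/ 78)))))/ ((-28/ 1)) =-73544725/ 949104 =-77.49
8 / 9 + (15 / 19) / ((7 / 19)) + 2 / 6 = 212 / 63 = 3.37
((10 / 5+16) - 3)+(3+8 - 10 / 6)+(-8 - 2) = 43 / 3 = 14.33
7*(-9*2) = -126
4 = 4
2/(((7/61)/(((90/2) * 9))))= 49410/7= 7058.57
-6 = -6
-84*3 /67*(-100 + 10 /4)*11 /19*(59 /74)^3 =27753891165 /257925076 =107.60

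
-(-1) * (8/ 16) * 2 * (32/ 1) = 32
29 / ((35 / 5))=29 / 7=4.14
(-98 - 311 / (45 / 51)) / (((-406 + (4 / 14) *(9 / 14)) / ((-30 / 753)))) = -0.04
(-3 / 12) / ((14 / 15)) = -15 / 56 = -0.27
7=7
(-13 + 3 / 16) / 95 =-41 / 304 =-0.13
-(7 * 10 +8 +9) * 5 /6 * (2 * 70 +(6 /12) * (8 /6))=-30595 /3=-10198.33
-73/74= -0.99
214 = 214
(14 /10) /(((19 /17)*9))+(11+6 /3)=11234 /855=13.14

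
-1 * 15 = -15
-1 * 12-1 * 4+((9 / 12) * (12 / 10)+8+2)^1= -51 / 10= -5.10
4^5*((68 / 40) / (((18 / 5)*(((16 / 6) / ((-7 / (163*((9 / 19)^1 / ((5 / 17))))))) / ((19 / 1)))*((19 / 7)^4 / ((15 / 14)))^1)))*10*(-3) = 9604000 / 176529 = 54.40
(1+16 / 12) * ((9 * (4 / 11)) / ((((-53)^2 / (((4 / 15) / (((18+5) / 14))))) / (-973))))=-1525664 / 3553385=-0.43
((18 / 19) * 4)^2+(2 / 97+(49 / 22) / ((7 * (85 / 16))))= 472798902 / 32740895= 14.44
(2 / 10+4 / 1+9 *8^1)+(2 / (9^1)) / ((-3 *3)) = 30851 / 405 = 76.18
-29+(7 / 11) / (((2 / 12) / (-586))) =-24931 / 11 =-2266.45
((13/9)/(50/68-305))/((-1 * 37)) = 442/3444885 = 0.00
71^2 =5041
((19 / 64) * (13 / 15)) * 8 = 247 / 120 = 2.06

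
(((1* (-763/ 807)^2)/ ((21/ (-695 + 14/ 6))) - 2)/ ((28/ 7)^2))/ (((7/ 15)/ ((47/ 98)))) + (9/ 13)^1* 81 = 3767283504637/ 69694062984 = 54.05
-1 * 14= -14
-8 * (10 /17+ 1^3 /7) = -696 /119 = -5.85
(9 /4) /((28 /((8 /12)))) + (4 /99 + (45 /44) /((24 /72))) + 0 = 17531 /5544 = 3.16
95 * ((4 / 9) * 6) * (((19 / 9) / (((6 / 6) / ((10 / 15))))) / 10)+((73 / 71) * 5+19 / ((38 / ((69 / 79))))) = 37465673 / 908658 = 41.23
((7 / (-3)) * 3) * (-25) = 175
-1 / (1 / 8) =-8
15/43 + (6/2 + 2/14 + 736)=222587/301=739.49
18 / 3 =6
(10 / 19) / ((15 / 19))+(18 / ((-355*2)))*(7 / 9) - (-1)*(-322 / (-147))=7051 / 2485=2.84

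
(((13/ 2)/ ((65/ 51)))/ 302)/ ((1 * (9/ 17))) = 289/ 9060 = 0.03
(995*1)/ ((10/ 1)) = 199/ 2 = 99.50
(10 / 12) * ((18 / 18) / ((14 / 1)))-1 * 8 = -667 / 84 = -7.94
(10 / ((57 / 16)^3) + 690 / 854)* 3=3.09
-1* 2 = -2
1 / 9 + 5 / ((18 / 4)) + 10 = 101 / 9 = 11.22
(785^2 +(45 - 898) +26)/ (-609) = -87914/ 87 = -1010.51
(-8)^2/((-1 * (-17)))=64/17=3.76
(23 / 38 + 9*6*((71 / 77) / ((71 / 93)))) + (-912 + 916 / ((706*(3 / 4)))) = -2616622963 / 3098634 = -844.44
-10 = -10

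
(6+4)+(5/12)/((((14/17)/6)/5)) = 705/28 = 25.18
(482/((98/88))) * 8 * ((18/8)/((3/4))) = 508992/49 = 10387.59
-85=-85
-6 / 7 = -0.86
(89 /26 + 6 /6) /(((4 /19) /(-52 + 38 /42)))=-2344505 /2184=-1073.49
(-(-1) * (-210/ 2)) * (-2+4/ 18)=560/ 3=186.67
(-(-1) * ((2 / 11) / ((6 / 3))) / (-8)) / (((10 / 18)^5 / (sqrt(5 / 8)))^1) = -59049 * sqrt(10) / 1100000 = -0.17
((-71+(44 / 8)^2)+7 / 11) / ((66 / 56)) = -12355 / 363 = -34.04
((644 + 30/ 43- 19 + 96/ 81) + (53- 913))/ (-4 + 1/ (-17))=4601033/ 80109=57.43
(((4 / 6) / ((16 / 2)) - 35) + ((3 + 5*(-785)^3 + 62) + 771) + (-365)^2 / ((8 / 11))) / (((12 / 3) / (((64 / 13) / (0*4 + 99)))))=-116087958698 / 3861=-30066811.37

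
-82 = -82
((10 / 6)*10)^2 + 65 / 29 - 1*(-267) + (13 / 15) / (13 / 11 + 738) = 5804408101 / 10610955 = 547.02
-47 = -47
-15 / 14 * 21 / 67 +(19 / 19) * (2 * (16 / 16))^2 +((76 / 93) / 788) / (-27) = 242878951 / 66285378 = 3.66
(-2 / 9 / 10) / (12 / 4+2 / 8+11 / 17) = -68 / 11925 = -0.01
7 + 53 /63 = 7.84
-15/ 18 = -5/ 6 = -0.83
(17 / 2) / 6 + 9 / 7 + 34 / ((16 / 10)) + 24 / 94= 24.21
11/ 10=1.10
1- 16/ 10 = -3/ 5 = -0.60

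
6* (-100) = -600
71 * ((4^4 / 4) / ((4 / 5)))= 5680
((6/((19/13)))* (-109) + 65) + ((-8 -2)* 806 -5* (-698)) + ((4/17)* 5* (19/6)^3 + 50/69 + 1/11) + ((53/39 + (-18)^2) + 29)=-261588927751/57366738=-4559.94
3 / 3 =1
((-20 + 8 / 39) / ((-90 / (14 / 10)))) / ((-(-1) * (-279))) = -2702 / 2448225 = -0.00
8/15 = 0.53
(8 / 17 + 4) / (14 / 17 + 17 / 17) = 76 / 31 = 2.45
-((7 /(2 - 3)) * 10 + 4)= 66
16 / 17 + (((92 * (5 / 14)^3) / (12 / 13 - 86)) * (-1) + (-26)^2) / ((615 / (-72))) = -51696650762 / 661031315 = -78.21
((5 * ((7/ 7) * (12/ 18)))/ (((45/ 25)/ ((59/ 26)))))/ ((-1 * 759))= -1475/ 266409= -0.01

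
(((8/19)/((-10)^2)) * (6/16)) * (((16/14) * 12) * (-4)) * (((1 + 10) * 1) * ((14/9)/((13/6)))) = -0.68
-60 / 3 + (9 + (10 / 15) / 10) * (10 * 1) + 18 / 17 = 3658 / 51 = 71.73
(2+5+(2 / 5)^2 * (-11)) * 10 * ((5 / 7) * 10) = 2620 / 7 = 374.29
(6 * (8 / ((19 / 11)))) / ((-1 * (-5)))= 528 / 95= 5.56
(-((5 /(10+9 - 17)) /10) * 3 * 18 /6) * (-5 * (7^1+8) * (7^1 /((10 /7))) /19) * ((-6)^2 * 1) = 59535 /38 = 1566.71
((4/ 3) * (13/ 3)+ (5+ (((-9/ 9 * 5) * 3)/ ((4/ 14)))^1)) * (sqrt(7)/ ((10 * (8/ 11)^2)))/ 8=-2.61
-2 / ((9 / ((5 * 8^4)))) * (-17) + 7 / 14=1392649 / 18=77369.39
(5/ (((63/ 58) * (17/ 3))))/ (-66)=-0.01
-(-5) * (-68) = -340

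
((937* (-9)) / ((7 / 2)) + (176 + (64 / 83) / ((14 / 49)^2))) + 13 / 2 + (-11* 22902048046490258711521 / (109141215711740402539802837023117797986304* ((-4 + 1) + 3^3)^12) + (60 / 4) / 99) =-2217.33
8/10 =4/5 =0.80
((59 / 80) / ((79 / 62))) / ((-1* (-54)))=1829 / 170640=0.01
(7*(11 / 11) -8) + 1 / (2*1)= -1 / 2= -0.50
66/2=33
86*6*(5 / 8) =645 / 2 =322.50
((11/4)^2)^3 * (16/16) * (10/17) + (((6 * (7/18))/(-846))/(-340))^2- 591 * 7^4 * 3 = -101429897644713206707/23828189644800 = -4256718.58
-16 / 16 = -1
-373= -373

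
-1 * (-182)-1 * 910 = -728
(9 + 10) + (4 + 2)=25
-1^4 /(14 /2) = -1 /7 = -0.14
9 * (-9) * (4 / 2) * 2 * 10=-3240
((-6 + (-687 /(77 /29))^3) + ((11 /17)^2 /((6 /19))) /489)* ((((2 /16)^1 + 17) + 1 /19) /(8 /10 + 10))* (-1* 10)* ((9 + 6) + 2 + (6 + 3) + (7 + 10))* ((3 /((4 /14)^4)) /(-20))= -26349093541547418432716765 /98810268429312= -266663515446.24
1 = 1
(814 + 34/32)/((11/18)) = 117369/88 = 1333.74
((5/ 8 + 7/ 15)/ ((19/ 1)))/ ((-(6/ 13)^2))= -22139/ 82080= -0.27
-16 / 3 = -5.33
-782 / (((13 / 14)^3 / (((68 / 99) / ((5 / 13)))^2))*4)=-2480554048 / 3185325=-778.74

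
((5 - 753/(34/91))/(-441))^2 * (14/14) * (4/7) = 4672132609/393435063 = 11.88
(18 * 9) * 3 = 486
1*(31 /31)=1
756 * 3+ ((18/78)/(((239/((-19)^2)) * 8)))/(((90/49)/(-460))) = 84153265/37284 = 2257.09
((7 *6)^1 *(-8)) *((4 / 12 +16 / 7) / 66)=-13.33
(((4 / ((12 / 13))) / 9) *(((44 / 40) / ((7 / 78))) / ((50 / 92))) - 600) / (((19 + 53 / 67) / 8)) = -1243382248 / 5221125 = -238.14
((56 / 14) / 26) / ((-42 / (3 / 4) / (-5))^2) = 25 / 20384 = 0.00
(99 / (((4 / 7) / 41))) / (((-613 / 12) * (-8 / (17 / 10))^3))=418779207 / 313856000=1.33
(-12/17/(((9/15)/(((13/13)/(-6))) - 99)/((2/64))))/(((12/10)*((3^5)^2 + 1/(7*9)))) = 175/57676244352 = 0.00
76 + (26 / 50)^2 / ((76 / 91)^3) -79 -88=-24839406501 / 274360000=-90.54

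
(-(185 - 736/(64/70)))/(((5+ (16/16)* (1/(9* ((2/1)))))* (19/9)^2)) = 27.52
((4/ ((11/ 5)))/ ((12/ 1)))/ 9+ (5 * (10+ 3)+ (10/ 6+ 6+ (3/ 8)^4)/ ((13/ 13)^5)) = 72.70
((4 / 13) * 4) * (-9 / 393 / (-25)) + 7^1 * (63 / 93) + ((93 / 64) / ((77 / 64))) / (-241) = 116044317516 / 24491992525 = 4.74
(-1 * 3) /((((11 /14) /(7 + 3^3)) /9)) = -12852 /11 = -1168.36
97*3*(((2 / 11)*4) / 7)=2328 / 77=30.23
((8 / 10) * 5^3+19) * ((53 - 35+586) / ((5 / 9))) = 646884 / 5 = 129376.80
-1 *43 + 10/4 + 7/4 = -155/4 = -38.75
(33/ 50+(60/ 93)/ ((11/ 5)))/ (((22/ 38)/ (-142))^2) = 59154451306/ 1031525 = 57346.60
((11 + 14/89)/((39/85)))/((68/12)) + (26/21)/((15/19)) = 2135533/364455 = 5.86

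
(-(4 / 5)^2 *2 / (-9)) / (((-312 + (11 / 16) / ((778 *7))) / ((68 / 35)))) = -27086848 / 30584723625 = -0.00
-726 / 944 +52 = 24181 / 472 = 51.23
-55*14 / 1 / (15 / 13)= -667.33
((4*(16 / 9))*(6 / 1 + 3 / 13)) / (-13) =-576 / 169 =-3.41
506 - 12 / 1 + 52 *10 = 1014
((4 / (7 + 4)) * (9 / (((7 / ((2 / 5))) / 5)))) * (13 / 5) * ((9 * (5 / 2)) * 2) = 8424 / 77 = 109.40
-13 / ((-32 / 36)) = 117 / 8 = 14.62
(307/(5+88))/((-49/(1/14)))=-307/63798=-0.00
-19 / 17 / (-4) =19 / 68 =0.28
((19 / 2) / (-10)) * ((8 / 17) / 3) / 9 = -38 / 2295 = -0.02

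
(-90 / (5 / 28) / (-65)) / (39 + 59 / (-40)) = 4032 / 19513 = 0.21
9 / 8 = 1.12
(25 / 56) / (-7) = -25 / 392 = -0.06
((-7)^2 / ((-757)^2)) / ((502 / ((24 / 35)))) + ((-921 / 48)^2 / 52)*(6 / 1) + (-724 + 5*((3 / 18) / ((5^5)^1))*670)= -244610325750521177 / 359012906304000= -681.34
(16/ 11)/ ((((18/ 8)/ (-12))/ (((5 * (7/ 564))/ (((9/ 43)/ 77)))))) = -674240/ 3807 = -177.11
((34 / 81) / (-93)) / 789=-34 / 5943537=-0.00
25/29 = 0.86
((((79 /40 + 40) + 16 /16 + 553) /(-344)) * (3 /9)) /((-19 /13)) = 309907 /784320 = 0.40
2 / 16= 1 / 8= 0.12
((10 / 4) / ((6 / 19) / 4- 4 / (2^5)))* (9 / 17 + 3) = -22800 / 119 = -191.60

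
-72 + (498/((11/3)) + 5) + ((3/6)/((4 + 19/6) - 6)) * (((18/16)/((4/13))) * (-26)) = 34591/1232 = 28.08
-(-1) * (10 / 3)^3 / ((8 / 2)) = 9.26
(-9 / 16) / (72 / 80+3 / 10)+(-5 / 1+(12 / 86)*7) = -6181 / 1376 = -4.49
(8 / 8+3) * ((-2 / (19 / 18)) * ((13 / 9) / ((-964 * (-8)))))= -13 / 9158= -0.00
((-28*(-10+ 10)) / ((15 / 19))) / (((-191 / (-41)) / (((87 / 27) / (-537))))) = 0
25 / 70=5 / 14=0.36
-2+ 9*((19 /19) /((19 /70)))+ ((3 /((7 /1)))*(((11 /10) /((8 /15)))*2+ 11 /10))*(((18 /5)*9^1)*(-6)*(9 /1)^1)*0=592 /19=31.16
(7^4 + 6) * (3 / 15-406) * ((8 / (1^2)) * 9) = -351633816 / 5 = -70326763.20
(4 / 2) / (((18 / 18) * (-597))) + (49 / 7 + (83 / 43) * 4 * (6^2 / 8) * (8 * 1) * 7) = 1952.67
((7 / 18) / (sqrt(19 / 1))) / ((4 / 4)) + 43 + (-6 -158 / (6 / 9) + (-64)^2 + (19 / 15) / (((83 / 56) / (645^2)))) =7 * sqrt(19) / 342 + 29833408 / 83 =359438.74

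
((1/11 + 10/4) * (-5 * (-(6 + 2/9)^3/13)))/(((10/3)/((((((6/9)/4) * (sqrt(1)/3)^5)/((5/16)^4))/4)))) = 6833569792/5277504375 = 1.29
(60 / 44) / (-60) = -1 / 44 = -0.02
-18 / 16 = -9 / 8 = -1.12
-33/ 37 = -0.89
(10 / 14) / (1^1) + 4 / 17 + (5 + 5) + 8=2255 / 119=18.95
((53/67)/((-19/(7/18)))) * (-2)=371/11457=0.03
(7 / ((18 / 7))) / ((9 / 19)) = 931 / 162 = 5.75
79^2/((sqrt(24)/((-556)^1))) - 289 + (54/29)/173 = -867499 * sqrt(6)/3 - 1449859/5017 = -708598.96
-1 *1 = -1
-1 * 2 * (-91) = 182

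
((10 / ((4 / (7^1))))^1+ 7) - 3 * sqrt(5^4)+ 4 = -93 / 2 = -46.50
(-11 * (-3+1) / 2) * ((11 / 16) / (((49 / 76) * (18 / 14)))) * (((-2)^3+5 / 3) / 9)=-43681 / 6804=-6.42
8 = 8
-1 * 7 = -7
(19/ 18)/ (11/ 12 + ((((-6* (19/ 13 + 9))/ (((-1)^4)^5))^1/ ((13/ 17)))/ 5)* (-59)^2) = -32110/ 1738355667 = -0.00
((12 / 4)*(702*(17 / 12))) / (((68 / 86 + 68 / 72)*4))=135837 / 316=429.86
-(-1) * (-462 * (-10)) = 4620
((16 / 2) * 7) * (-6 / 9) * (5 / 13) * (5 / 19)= -2800 / 741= -3.78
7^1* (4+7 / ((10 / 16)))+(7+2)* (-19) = -323 / 5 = -64.60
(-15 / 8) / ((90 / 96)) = -2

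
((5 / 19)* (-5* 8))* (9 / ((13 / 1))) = -7.29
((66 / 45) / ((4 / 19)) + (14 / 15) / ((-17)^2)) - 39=-92567 / 2890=-32.03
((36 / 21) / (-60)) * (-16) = 16 / 35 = 0.46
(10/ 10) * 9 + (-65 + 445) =389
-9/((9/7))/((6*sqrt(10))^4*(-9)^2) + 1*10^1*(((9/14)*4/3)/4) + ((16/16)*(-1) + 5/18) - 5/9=63568751/73483200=0.87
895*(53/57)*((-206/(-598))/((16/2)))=4885805/136344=35.83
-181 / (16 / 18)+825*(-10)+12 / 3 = -8449.62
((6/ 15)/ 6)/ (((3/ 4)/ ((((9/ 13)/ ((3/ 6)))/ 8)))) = 1/ 65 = 0.02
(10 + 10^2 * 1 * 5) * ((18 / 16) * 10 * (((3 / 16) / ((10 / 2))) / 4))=6885 / 128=53.79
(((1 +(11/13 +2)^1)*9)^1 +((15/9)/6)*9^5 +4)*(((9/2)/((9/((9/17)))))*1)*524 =503985951/221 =2280479.42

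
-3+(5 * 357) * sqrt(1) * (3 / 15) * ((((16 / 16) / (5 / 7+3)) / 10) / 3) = 53 / 260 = 0.20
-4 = -4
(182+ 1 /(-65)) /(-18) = -3943 /390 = -10.11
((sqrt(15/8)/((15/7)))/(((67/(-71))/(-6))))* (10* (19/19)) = 497* sqrt(30)/67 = 40.63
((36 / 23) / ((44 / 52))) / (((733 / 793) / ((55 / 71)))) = 1855620 / 1196989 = 1.55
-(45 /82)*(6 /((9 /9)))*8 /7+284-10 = 77558 /287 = 270.24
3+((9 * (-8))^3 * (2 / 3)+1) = -248828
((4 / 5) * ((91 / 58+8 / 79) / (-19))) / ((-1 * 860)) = 7653 / 93587350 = 0.00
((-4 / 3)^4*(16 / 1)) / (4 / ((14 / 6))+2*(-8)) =-3.54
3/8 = 0.38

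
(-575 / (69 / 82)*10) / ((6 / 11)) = -112750 / 9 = -12527.78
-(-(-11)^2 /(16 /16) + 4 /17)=2053 /17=120.76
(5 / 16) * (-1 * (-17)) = 85 / 16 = 5.31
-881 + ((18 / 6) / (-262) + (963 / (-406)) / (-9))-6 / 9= -70318373 / 79779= -881.41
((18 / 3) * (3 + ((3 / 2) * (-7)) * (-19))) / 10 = 243 / 2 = 121.50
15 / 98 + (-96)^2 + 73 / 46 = 10388393 / 1127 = 9217.74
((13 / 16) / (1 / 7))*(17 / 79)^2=26299 / 99856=0.26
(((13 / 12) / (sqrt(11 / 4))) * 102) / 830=221 * sqrt(11) / 9130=0.08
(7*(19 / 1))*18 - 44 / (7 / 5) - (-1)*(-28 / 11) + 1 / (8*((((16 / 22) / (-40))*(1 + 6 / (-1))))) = 1454623 / 616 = 2361.40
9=9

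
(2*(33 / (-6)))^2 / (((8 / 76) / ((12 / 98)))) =6897 / 49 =140.76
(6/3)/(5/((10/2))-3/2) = -4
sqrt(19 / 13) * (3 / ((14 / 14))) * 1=3.63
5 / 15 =1 / 3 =0.33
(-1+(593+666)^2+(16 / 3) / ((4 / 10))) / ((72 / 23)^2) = 157221445 / 972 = 161750.46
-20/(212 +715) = -20/927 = -0.02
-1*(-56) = 56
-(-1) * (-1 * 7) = -7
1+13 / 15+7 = 133 / 15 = 8.87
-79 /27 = -2.93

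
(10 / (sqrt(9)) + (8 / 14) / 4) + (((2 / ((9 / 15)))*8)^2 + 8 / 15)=225263 / 315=715.12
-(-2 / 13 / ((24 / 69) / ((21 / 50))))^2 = -233289 / 6760000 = -0.03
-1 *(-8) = 8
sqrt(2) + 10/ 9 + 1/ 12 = 43/ 36 + sqrt(2) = 2.61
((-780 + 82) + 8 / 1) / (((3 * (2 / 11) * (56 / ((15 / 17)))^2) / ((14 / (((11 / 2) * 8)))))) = -25875 / 258944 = -0.10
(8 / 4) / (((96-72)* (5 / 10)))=1 / 6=0.17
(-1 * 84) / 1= -84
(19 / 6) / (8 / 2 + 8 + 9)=19 / 126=0.15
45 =45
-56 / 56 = -1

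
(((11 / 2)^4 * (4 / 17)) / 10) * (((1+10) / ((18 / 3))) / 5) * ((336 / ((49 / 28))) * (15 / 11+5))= 9645.84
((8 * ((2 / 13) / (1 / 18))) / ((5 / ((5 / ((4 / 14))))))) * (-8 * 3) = -24192 / 13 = -1860.92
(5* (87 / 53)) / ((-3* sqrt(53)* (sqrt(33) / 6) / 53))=-290* sqrt(1749) / 583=-20.80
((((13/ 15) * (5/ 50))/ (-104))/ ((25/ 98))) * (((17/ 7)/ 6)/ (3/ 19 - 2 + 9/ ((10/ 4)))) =-2261/ 3006000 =-0.00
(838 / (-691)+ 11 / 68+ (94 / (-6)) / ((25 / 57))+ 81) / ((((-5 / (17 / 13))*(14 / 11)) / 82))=-745.28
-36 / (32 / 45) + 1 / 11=-4447 / 88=-50.53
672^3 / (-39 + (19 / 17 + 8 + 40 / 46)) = -7415912448 / 709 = -10459679.05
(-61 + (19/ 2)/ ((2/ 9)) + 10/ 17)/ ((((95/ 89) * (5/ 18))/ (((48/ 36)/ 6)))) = -106889/ 8075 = -13.24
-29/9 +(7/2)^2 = 325/36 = 9.03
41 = 41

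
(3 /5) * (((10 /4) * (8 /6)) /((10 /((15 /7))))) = 3 /7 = 0.43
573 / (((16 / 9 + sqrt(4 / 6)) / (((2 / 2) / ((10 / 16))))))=330048 / 505 - 61884 * sqrt(6) / 505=353.39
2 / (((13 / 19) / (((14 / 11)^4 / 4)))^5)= 1.62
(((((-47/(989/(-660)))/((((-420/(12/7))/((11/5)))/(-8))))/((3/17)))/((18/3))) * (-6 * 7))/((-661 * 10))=1546864/114402575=0.01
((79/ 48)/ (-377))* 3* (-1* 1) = 79/ 6032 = 0.01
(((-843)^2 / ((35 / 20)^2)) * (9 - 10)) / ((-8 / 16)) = 22740768 / 49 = 464097.31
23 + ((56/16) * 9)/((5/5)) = 109/2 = 54.50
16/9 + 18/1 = 19.78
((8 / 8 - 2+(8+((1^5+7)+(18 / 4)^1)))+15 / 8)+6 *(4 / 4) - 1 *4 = 187 / 8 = 23.38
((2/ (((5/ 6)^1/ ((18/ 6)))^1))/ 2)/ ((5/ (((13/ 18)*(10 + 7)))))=221/ 25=8.84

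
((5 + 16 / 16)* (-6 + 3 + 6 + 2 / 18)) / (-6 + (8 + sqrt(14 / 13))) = 728 / 57- 28* sqrt(182) / 57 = 6.14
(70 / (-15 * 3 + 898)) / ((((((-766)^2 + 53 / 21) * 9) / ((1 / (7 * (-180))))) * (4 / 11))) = -77 / 2270290774392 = -0.00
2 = 2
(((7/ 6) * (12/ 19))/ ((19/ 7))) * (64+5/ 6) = 19061/ 1083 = 17.60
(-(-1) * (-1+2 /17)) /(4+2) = -5 /34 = -0.15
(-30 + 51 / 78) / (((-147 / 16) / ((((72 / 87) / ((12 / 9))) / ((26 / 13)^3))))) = 654 / 2639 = 0.25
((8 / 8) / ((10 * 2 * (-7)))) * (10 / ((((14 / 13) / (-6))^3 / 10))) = 296595 / 2401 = 123.53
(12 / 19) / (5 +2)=12 / 133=0.09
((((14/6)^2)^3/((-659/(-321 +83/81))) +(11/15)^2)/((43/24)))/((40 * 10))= 0.11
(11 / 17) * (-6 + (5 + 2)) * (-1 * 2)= -1.29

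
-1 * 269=-269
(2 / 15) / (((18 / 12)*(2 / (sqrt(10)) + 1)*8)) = 1 / 54 - sqrt(10) / 270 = 0.01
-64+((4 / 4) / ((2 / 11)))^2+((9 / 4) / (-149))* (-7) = -5013 / 149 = -33.64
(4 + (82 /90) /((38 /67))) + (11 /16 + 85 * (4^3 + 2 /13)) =5459.37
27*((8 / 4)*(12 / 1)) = 648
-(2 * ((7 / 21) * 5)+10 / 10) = -13 / 3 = -4.33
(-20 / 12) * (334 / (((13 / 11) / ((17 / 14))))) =-156145 / 273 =-571.96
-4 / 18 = -2 / 9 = -0.22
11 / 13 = 0.85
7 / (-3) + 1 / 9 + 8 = 52 / 9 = 5.78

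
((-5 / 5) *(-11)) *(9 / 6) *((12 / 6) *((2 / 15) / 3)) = 22 / 15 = 1.47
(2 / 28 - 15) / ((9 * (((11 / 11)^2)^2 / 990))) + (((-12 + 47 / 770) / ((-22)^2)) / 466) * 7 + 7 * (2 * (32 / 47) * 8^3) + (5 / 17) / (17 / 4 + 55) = 3238.20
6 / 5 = 1.20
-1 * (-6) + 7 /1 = 13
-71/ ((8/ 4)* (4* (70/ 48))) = -213/ 35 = -6.09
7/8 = 0.88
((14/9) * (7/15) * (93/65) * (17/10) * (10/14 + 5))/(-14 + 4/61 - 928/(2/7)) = -900116/291005325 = -0.00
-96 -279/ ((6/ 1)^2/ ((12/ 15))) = -511/ 5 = -102.20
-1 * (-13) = 13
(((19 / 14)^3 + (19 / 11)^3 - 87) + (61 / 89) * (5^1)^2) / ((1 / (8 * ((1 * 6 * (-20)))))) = 2426662767240 / 40631437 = 59723.77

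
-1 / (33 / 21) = -7 / 11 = -0.64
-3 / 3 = -1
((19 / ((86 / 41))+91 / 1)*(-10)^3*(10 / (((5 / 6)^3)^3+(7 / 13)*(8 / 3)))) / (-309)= 1878902438400000 / 945625235693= 1986.94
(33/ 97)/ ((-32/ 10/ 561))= -92565/ 1552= -59.64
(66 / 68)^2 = 1089 / 1156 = 0.94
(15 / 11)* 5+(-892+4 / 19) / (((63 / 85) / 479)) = -2529511595 / 4389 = -576329.82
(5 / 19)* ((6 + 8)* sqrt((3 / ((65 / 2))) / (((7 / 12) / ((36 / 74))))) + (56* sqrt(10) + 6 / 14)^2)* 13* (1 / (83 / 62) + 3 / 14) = 40212* sqrt(16835) / 408443 + 1742520* sqrt(10) / 11039 + 111568400645 / 1081822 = 103642.03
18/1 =18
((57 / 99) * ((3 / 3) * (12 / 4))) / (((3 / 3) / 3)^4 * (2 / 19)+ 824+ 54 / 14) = 204687 / 98103709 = 0.00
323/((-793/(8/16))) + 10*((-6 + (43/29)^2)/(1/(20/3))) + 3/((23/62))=-22598501659/92033994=-245.55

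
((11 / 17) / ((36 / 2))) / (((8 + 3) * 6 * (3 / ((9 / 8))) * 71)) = 1 / 347616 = 0.00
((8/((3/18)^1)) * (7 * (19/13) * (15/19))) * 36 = 181440/13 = 13956.92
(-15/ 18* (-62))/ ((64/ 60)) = 775/ 16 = 48.44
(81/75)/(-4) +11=1073/100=10.73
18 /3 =6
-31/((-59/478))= 14818/59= 251.15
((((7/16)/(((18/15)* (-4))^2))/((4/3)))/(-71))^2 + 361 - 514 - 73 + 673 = 340240984209313/761165512704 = 447.00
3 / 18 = 1 / 6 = 0.17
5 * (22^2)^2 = 1171280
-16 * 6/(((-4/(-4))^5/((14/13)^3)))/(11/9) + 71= -654959/24167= -27.10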